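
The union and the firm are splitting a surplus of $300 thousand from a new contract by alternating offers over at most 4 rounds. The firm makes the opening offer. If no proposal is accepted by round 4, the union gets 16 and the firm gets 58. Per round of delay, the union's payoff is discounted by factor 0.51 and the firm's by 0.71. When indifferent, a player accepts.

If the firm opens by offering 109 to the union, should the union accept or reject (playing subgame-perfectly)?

Work out the union's continuation value if the offer is rejected.
Round 4 (the union proposes): the firm gets 58 if talks fail, so the union offers 58 and keeps 242.
Round 3 (the firm proposes): the union can get 242 next round, worth 0.51 × 242 = 123.42 now; the firm offers that and keeps 176.58.
Round 2 (the union proposes): the firm can get 176.58 next round, worth 0.71 × 176.58 = 125.3718 now, so the union offers 125.3718, keeping 174.6282.
So by rejecting in round 1, the union gets 174.6282 next round, worth 0.51 × 174.6282 = 89.060382 now.
Offer 109 ≥ 89.060382, so the union accepts.

Accept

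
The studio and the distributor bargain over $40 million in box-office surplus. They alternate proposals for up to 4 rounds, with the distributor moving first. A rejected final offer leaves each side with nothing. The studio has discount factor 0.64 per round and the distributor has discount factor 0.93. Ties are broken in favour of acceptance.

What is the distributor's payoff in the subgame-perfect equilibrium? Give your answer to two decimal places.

22.97

Work backward from the last round.
Round 4 (the studio proposes): rejection yields 0 for the distributor; the studio offers 0 and keeps 40.
Round 3 (the distributor proposes): the studio can get 40 next round, worth 0.64 × 40 = 25.6 now; the distributor offers that and keeps 14.4.
Round 2 (the studio proposes): the distributor can get 14.4 next round, worth 0.93 × 14.4 = 13.392 now. The studio offers 13.392 and keeps 40 − 13.392 = 26.608.
Round 1 (the distributor proposes): the studio can get 26.608 next round, worth 0.64 × 26.608 = 17.02912 now; the distributor offers that and keeps 22.97088.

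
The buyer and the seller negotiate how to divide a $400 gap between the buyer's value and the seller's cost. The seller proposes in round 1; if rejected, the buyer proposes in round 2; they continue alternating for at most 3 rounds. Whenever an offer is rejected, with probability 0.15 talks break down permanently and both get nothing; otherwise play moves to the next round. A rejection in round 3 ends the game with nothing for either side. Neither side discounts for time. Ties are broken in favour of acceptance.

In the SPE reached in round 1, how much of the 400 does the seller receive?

349

Round 3 (the seller proposes): the buyer will accept anything ≥ 0, so the seller offers 0 and keeps 400.
Round 2 (the buyer proposes): rejecting gives the seller an expected 0.85 × 400 = 340, so the buyer offers 340, keeping 60.
Round 1 (the seller proposes): rejecting gives the buyer an expected 0.85 × 60 = 51, so the seller offers 51, keeping 349.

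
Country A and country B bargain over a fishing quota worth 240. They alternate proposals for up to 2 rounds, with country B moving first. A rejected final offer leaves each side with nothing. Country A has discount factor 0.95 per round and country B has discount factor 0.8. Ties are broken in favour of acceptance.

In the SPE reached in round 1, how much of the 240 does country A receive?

Round 2 (country A proposes): rejection yields 0 for country B; country A offers 0 and keeps 240.
Round 1 (country B proposes): country A can get 240 next round, worth 0.95 × 240 = 228 now. Country B offers 228 and keeps 240 − 228 = 12.

228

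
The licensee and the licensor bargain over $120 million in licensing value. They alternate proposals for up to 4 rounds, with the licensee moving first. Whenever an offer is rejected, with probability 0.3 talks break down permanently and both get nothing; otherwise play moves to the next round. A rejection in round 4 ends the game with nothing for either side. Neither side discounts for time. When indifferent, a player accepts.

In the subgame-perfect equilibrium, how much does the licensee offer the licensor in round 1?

66.36

Round 4 (the licensor proposes): the licensee will accept anything ≥ 0, so the licensor offers 0 and keeps 120.
Round 3 (the licensee proposes): rejecting gives the licensor an expected 0.7 × 120 = 84; the licensee offers that and keeps 36.
Round 2 (the licensor proposes): rejecting gives the licensee an expected 0.7 × 36 = 25.2, so the licensor offers 25.2, keeping 94.8.
Round 1 (the licensee proposes): rejecting gives the licensor an expected 0.7 × 94.8 = 66.36. The licensee offers 66.36 and keeps 120 − 66.36 = 53.64.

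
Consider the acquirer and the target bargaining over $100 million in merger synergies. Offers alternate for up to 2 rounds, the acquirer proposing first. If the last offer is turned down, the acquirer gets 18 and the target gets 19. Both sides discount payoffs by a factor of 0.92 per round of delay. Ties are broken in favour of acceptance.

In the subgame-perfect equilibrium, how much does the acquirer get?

By backward induction:
Round 2 (the target proposes): the acquirer gets 18 if talks fail, so the target offers 18 and keeps 82.
Round 1 (the acquirer proposes): the target can get 82 next round, worth 0.92 × 82 = 75.44 now, so the acquirer offers 75.44, keeping 24.56.

24.56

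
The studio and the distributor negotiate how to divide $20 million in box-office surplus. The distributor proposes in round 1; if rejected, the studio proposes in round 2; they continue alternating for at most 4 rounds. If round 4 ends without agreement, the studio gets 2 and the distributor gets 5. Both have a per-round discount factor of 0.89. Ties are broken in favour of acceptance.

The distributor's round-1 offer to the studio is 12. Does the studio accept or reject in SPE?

Reject

Round 4 (the studio proposes): the distributor gets 5 if talks fail, so the studio offers 5 and keeps 15.
Round 3 (the distributor proposes): the studio can get 15 next round, worth 0.89 × 15 = 13.35 now. The distributor offers 13.35 and keeps 20 − 13.35 = 6.65.
Round 2 (the studio proposes): the distributor can get 6.65 next round, worth 0.89 × 6.65 = 5.9185 now; the studio offers that and keeps 14.0815.
So by rejecting in round 1, the studio gets 14.0815 next round, worth 0.89 × 14.0815 = 12.532535 now.
Offer 12 < 12.532535, so the studio rejects.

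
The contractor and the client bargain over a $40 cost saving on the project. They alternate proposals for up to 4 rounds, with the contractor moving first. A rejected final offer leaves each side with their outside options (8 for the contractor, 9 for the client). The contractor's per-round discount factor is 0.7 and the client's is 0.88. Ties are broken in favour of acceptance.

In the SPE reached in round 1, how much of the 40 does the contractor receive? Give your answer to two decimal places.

12.09

Solve by backward induction from round 4.
Round 4 (the client proposes): the contractor gets 8 if talks fail, so the client offers 8 and keeps 32.
Round 3 (the contractor proposes): the client can get 32 next round, worth 0.88 × 32 = 28.16 now. The contractor offers 28.16 and keeps 40 − 28.16 = 11.84.
Round 2 (the client proposes): the contractor can get 11.84 next round, worth 0.7 × 11.84 = 8.288 now. The client offers 8.288 and keeps 40 − 8.288 = 31.712.
Round 1 (the contractor proposes): the client can get 31.712 next round, worth 0.88 × 31.712 = 27.90656 now. The contractor offers 27.90656 and keeps 40 − 27.90656 = 12.09344.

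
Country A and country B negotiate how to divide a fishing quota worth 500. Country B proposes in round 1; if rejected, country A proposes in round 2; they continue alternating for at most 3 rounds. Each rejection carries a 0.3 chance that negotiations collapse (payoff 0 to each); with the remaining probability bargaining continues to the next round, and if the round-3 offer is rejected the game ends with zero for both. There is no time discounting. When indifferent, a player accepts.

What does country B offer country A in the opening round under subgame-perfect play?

By backward induction:
Round 3 (country B proposes): country A will accept anything ≥ 0, so country B offers 0 and keeps 500.
Round 2 (country A proposes): rejecting gives country B an expected 0.7 × 500 = 350. Country A offers 350 and keeps 500 − 350 = 150.
Round 1 (country B proposes): rejecting gives country A an expected 0.7 × 150 = 105. Country B offers 105 and keeps 500 − 105 = 395.

105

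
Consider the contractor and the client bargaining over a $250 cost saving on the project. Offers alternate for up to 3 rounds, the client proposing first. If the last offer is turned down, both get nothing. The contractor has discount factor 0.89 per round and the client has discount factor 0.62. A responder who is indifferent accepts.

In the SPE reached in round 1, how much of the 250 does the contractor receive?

Round 3 (the client proposes): rejection yields 0 for the contractor; the client offers 0 and keeps 250.
Round 2 (the contractor proposes): the client can get 250 next round, worth 0.62 × 250 = 155 now. The contractor offers 155 and keeps 250 − 155 = 95.
Round 1 (the client proposes): the contractor can get 95 next round, worth 0.89 × 95 = 84.55 now. The client offers 84.55 and keeps 250 − 84.55 = 165.45.

84.55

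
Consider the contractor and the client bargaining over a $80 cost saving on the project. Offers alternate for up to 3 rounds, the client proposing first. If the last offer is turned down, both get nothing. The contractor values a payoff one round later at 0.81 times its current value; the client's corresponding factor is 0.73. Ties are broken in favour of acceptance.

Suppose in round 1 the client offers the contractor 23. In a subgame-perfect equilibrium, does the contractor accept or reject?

Accept

Round 3 (the client proposes): the contractor will accept anything ≥ 0, so the client offers 0 and keeps 80.
Round 2 (the contractor proposes): the client can get 80 next round, worth 0.73 × 80 = 58.4 now, so the contractor offers 58.4, keeping 21.6.
So by rejecting in round 1, the contractor gets 21.6 next round, worth 0.81 × 21.6 = 17.496 now.
Offer 23 ≥ 17.496, so the contractor accepts.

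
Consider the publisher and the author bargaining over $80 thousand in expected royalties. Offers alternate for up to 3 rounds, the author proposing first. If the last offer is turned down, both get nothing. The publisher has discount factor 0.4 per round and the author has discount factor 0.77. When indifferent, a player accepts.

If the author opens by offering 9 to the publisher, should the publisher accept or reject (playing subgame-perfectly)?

Round 3 (the author proposes): the publisher will accept anything ≥ 0, so the author offers 0 and keeps 80.
Round 2 (the publisher proposes): the author can get 80 next round, worth 0.77 × 80 = 61.6 now. The publisher offers 61.6 and keeps 80 − 61.6 = 18.4.
So by rejecting in round 1, the publisher gets 18.4 next round, worth 0.4 × 18.4 = 7.36 now.
Offer 9 ≥ 7.36, so the publisher accepts.

Accept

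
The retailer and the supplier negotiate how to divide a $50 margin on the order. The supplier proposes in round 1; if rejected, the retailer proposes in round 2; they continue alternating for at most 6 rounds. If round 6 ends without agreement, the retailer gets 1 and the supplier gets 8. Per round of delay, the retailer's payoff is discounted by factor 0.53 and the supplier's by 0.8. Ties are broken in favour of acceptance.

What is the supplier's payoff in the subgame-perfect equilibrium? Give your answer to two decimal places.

Round 6 (the retailer proposes): the supplier gets 8 if talks fail, so the retailer offers 8 and keeps 42.
Round 5 (the supplier proposes): the retailer can get 42 next round, worth 0.53 × 42 = 22.26 now. The supplier offers 22.26 and keeps 50 − 22.26 = 27.74.
Round 4 (the retailer proposes): the supplier can get 27.74 next round, worth 0.8 × 27.74 = 22.192 now. The retailer offers 22.192 and keeps 50 − 22.192 = 27.808.
Round 3 (the supplier proposes): the retailer can get 27.808 next round, worth 0.53 × 27.808 = 14.73824 now. The supplier offers 14.73824 and keeps 50 − 14.73824 = 35.26176.
Round 2 (the retailer proposes): the supplier can get 35.26176 next round, worth 0.8 × 35.26176 = 28.209408 now, so the retailer offers 28.209408, keeping 21.790592.
Round 1 (the supplier proposes): the retailer can get 21.790592 next round, worth 0.53 × 21.790592 = 11.54901376 now, so the supplier offers 11.54901376, keeping 38.45098624.

38.45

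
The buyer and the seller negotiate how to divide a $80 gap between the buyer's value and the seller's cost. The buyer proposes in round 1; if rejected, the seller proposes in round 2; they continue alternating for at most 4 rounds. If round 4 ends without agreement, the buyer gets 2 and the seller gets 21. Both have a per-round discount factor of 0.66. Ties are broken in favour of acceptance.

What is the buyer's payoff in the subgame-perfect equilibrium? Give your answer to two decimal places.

Round 4 (the seller proposes): the buyer gets 2 if talks fail, so the seller offers 2 and keeps 78.
Round 3 (the buyer proposes): the seller can get 78 next round, worth 0.66 × 78 = 51.48 now; the buyer offers that and keeps 28.52.
Round 2 (the seller proposes): the buyer can get 28.52 next round, worth 0.66 × 28.52 = 18.8232 now; the seller offers that and keeps 61.1768.
Round 1 (the buyer proposes): the seller can get 61.1768 next round, worth 0.66 × 61.1768 = 40.376688 now, so the buyer offers 40.376688, keeping 39.623312.

39.62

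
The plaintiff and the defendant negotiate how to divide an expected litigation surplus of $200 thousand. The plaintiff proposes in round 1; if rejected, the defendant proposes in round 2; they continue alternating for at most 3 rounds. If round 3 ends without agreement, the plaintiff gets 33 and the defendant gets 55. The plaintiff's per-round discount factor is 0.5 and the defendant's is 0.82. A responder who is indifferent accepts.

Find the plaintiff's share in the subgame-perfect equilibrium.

Round 3 (the plaintiff proposes): the defendant gets 55 if talks fail, so the plaintiff offers 55 and keeps 145.
Round 2 (the defendant proposes): the plaintiff can get 145 next round, worth 0.5 × 145 = 72.5 now, so the defendant offers 72.5, keeping 127.5.
Round 1 (the plaintiff proposes): the defendant can get 127.5 next round, worth 0.82 × 127.5 = 104.55 now; the plaintiff offers that and keeps 95.45.

95.45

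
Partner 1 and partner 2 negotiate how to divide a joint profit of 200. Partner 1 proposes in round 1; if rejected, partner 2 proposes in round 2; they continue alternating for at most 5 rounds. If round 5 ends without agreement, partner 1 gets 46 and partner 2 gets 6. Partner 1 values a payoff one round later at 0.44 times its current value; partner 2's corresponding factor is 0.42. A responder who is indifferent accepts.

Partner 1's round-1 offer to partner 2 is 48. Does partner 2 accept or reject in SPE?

Round 5 (partner 1 proposes): partner 2 gets 6 if talks fail, so partner 1 offers 6 and keeps 194.
Round 4 (partner 2 proposes): partner 1 can get 194 next round, worth 0.44 × 194 = 85.36 now. Partner 2 offers 85.36 and keeps 200 − 85.36 = 114.64.
Round 3 (partner 1 proposes): partner 2 can get 114.64 next round, worth 0.42 × 114.64 = 48.1488 now. Partner 1 offers 48.1488 and keeps 200 − 48.1488 = 151.8512.
Round 2 (partner 2 proposes): partner 1 can get 151.8512 next round, worth 0.44 × 151.8512 = 66.814528 now, so partner 2 offers 66.814528, keeping 133.185472.
So by rejecting in round 1, partner 2 gets 133.185472 next round, worth 0.42 × 133.185472 = 55.93789824 now.
Offer 48 < 55.93789824, so partner 2 rejects.

Reject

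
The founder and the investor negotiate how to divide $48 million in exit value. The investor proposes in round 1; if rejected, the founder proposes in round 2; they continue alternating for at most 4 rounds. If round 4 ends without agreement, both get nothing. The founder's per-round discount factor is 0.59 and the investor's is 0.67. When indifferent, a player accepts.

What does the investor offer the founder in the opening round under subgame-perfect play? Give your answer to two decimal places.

20.54

Round 4 (the founder proposes): the investor will accept anything ≥ 0, so the founder offers 0 and keeps 48.
Round 3 (the investor proposes): the founder can get 48 next round, worth 0.59 × 48 = 28.32 now; the investor offers that and keeps 19.68.
Round 2 (the founder proposes): the investor can get 19.68 next round, worth 0.67 × 19.68 = 13.1856 now. The founder offers 13.1856 and keeps 48 − 13.1856 = 34.8144.
Round 1 (the investor proposes): the founder can get 34.8144 next round, worth 0.59 × 34.8144 = 20.540496 now; the investor offers that and keeps 27.459504.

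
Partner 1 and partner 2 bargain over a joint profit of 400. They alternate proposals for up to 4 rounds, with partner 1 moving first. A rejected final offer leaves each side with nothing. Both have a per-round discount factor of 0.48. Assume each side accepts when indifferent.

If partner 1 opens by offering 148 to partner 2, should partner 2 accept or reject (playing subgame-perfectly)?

Work out partner 2's continuation value if the offer is rejected.
Round 4 (partner 2 proposes): rejection yields 0 for partner 1; partner 2 offers 0 and keeps 400.
Round 3 (partner 1 proposes): partner 2 can get 400 next round, worth 0.48 × 400 = 192 now; partner 1 offers that and keeps 208.
Round 2 (partner 2 proposes): partner 1 can get 208 next round, worth 0.48 × 208 = 99.84 now; partner 2 offers that and keeps 300.16.
So by rejecting in round 1, partner 2 gets 300.16 next round, worth 0.48 × 300.16 = 144.0768 now.
Offer 148 ≥ 144.0768, so partner 2 accepts.

Accept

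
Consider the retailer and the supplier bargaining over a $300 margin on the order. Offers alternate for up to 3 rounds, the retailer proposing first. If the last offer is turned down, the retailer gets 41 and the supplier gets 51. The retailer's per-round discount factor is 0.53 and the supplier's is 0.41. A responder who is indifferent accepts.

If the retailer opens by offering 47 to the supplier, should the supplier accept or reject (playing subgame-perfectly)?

Reject

Work out the supplier's continuation value if the offer is rejected.
Round 3 (the retailer proposes): the supplier gets 51 if talks fail, so the retailer offers 51 and keeps 249.
Round 2 (the supplier proposes): the retailer can get 249 next round, worth 0.53 × 249 = 131.97 now. The supplier offers 131.97 and keeps 300 − 131.97 = 168.03.
So by rejecting in round 1, the supplier gets 168.03 next round, worth 0.41 × 168.03 = 68.8923 now.
Offer 47 < 68.8923, so the supplier rejects.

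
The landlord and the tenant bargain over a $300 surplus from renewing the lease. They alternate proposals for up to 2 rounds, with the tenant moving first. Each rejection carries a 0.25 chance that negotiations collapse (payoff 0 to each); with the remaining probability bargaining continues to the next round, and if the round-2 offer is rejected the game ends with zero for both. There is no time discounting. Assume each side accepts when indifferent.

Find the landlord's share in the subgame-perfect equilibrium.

Round 2 (the landlord proposes): the tenant will accept anything ≥ 0, so the landlord offers 0 and keeps 300.
Round 1 (the tenant proposes): rejecting gives the landlord an expected 0.75 × 300 = 225. The tenant offers 225 and keeps 300 − 225 = 75.

225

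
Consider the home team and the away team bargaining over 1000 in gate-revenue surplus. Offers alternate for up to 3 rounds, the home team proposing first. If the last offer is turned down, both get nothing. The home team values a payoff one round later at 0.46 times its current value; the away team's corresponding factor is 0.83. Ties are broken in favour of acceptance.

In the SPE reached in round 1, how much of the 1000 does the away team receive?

448.2

By backward induction:
Round 3 (the home team proposes): rejection yields 0 for the away team; the home team offers 0 and keeps 1000.
Round 2 (the away team proposes): the home team can get 1000 next round, worth 0.46 × 1000 = 460 now; the away team offers that and keeps 540.
Round 1 (the home team proposes): the away team can get 540 next round, worth 0.83 × 540 = 448.2 now. The home team offers 448.2 and keeps 1000 − 448.2 = 551.8.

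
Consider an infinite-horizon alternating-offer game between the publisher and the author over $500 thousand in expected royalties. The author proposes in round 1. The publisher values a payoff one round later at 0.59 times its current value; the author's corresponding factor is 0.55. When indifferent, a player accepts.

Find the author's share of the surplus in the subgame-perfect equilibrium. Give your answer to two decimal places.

In a stationary SPE each proposer offers the other exactly their discounted continuation value.
If the author keeps x when proposing and the publisher keeps y when proposing, then x = 500 − 0.59y and y = 500 − 0.55x.
Solving: x = 500(1 − 0.59) / (1 − 0.55·0.59) = 205 / 0.6755 ≈ 303.4789.
The publisher gets 500 − 303.4789 ≈ 196.5211.

303.48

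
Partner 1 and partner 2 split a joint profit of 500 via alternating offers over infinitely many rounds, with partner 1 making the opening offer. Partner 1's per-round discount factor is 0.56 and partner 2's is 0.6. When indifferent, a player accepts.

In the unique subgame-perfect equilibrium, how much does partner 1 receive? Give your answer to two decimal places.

In a stationary SPE each proposer offers the other exactly their discounted continuation value.
If partner 1 keeps x when proposing and partner 2 keeps y when proposing, then x = 500 − 0.6y and y = 500 − 0.56x.
Solving: x = 500(1 − 0.6) / (1 − 0.56·0.6) = 200 / 0.664 ≈ 301.2048.
Partner 2 gets 500 − 301.2048 ≈ 198.7952.

301.20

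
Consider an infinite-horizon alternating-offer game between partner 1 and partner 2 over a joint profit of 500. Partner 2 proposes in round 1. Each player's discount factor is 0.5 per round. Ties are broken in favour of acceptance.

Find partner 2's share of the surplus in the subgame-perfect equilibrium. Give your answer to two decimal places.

Let x be partner 2's share when partner 2 proposes and y be partner 1's share when partner 1 proposes.
Partner 1 accepts iff offered ≥ 0.5·y, so x = 500 − 0.5y. Symmetrically y = 500 − 0.5x.
Substituting: x = 500 − 0.5(500 − 0.5x), giving x(1 − 0.5·0.5) = 500(1 − 0.5).
So x = 500 × 0.5 / 0.75 ≈ 333.3333, and partner 1 receives 500 − x ≈ 166.6667.

333.33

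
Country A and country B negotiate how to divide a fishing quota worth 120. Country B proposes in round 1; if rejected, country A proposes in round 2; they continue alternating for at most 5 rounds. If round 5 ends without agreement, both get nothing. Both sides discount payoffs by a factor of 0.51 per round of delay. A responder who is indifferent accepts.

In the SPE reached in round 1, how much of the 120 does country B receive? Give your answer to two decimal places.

82.21

Work backward from the last round.
Round 5 (country B proposes): rejection yields 0 for country A; country B offers 0 and keeps 120.
Round 4 (country A proposes): country B can get 120 next round, worth 0.51 × 120 = 61.2 now. Country A offers 61.2 and keeps 120 − 61.2 = 58.8.
Round 3 (country B proposes): country A can get 58.8 next round, worth 0.51 × 58.8 = 29.988 now. Country B offers 29.988 and keeps 120 − 29.988 = 90.012.
Round 2 (country A proposes): country B can get 90.012 next round, worth 0.51 × 90.012 = 45.90612 now, so country A offers 45.90612, keeping 74.09388.
Round 1 (country B proposes): country A can get 74.09388 next round, worth 0.51 × 74.09388 = 37.7878788 now. Country B offers 37.7878788 and keeps 120 − 37.7878788 = 82.2121212.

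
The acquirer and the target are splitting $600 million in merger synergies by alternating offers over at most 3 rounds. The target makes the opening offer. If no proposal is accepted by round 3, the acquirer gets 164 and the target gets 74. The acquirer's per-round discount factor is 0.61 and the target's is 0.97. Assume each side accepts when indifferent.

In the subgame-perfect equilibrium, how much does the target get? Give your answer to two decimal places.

Work backward from the last round.
Round 3 (the target proposes): the acquirer gets 164 if talks fail, so the target offers 164 and keeps 436.
Round 2 (the acquirer proposes): the target can get 436 next round, worth 0.97 × 436 = 422.92 now, so the acquirer offers 422.92, keeping 177.08.
Round 1 (the target proposes): the acquirer can get 177.08 next round, worth 0.61 × 177.08 = 108.0188 now; the target offers that and keeps 491.9812.

491.98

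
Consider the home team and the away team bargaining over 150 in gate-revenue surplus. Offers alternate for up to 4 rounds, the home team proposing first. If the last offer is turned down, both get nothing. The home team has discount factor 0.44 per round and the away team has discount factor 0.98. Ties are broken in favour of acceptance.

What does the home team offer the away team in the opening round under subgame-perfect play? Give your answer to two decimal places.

145.71

Round 4 (the away team proposes): rejection yields 0 for the home team; the away team offers 0 and keeps 150.
Round 3 (the home team proposes): the away team can get 150 next round, worth 0.98 × 150 = 147 now, so the home team offers 147, keeping 3.
Round 2 (the away team proposes): the home team can get 3 next round, worth 0.44 × 3 = 1.32 now, so the away team offers 1.32, keeping 148.68.
Round 1 (the home team proposes): the away team can get 148.68 next round, worth 0.98 × 148.68 = 145.7064 now, so the home team offers 145.7064, keeping 4.2936.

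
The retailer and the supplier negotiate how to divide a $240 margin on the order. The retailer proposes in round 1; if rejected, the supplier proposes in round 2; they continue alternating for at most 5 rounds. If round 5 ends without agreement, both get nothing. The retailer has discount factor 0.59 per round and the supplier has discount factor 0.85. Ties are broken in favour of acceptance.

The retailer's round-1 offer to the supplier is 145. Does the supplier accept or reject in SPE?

Round 5 (the retailer proposes): the supplier will accept anything ≥ 0, so the retailer offers 0 and keeps 240.
Round 4 (the supplier proposes): the retailer can get 240 next round, worth 0.59 × 240 = 141.6 now; the supplier offers that and keeps 98.4.
Round 3 (the retailer proposes): the supplier can get 98.4 next round, worth 0.85 × 98.4 = 83.64 now. The retailer offers 83.64 and keeps 240 − 83.64 = 156.36.
Round 2 (the supplier proposes): the retailer can get 156.36 next round, worth 0.59 × 156.36 = 92.2524 now. The supplier offers 92.2524 and keeps 240 − 92.2524 = 147.7476.
So by rejecting in round 1, the supplier gets 147.7476 next round, worth 0.85 × 147.7476 = 125.58546 now.
Offer 145 ≥ 125.58546, so the supplier accepts.

Accept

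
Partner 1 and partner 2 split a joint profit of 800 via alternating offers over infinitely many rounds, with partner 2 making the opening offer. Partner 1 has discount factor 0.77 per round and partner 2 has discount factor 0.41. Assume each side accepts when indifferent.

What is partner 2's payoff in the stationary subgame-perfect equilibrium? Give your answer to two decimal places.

Let x be partner 2's share when partner 2 proposes and y be partner 1's share when partner 1 proposes.
Partner 1 accepts iff offered ≥ 0.77·y, so x = 800 − 0.77y. Symmetrically y = 800 − 0.41x.
Substituting: x = 800 − 0.77(800 − 0.41x), giving x(1 − 0.41·0.77) = 800(1 − 0.77).
So x = 800 × 0.23 / 0.6843 ≈ 268.8879, and partner 1 receives 800 − x ≈ 531.1121.

268.89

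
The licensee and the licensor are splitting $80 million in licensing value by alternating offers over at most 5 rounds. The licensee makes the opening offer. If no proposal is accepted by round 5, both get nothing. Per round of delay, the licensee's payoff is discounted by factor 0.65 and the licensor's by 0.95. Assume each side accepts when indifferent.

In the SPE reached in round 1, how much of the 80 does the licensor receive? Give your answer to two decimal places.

43.03

Work backward from the last round.
Round 5 (the licensee proposes): rejection yields 0 for the licensor; the licensee offers 0 and keeps 80.
Round 4 (the licensor proposes): the licensee can get 80 next round, worth 0.65 × 80 = 52 now, so the licensor offers 52, keeping 28.
Round 3 (the licensee proposes): the licensor can get 28 next round, worth 0.95 × 28 = 26.6 now, so the licensee offers 26.6, keeping 53.4.
Round 2 (the licensor proposes): the licensee can get 53.4 next round, worth 0.65 × 53.4 = 34.71 now, so the licensor offers 34.71, keeping 45.29.
Round 1 (the licensee proposes): the licensor can get 45.29 next round, worth 0.95 × 45.29 = 43.0255 now, so the licensee offers 43.0255, keeping 36.9745.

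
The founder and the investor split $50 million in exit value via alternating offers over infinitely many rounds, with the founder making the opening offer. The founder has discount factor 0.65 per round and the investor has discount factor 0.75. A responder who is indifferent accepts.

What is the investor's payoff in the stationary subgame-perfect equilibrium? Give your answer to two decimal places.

25.61

Let x be the founder's share when the founder proposes and y be the investor's share when the investor proposes.
The investor accepts iff offered ≥ 0.75·y, so x = 50 − 0.75y. Symmetrically y = 50 − 0.65x.
Substituting: x = 50 − 0.75(50 − 0.65x), giving x(1 − 0.65·0.75) = 50(1 − 0.75).
So x = 50 × 0.25 / 0.5125 ≈ 24.3902, and the investor receives 50 − x ≈ 25.6098.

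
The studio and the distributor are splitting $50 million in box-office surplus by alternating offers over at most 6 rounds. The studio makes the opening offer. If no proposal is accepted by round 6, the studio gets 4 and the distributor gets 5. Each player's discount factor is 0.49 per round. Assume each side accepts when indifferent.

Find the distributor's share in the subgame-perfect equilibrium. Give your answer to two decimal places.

By backward induction:
Round 6 (the distributor proposes): the studio gets 4 if talks fail, so the distributor offers 4 and keeps 46.
Round 5 (the studio proposes): the distributor can get 46 next round, worth 0.49 × 46 = 22.54 now; the studio offers that and keeps 27.46.
Round 4 (the distributor proposes): the studio can get 27.46 next round, worth 0.49 × 27.46 = 13.4554 now; the distributor offers that and keeps 36.5446.
Round 3 (the studio proposes): the distributor can get 36.5446 next round, worth 0.49 × 36.5446 = 17.906854 now. The studio offers 17.906854 and keeps 50 − 17.906854 = 32.093146.
Round 2 (the distributor proposes): the studio can get 32.093146 next round, worth 0.49 × 32.093146 = 15.72564154 now; the distributor offers that and keeps 34.27435846.
Round 1 (the studio proposes): the distributor can get 34.27435846 next round, worth 0.49 × 34.27435846 = 16.7944356454 now, so the studio offers 16.7944356454, keeping 33.2055643546.

16.79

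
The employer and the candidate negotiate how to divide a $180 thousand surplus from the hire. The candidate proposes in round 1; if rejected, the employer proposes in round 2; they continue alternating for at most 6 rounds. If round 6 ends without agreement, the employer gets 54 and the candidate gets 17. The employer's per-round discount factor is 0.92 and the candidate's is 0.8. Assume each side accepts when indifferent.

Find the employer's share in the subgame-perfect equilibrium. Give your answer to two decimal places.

Round 6 (the employer proposes): the candidate gets 17 if talks fail, so the employer offers 17 and keeps 163.
Round 5 (the candidate proposes): the employer can get 163 next round, worth 0.92 × 163 = 149.96 now. The candidate offers 149.96 and keeps 180 − 149.96 = 30.04.
Round 4 (the employer proposes): the candidate can get 30.04 next round, worth 0.8 × 30.04 = 24.032 now, so the employer offers 24.032, keeping 155.968.
Round 3 (the candidate proposes): the employer can get 155.968 next round, worth 0.92 × 155.968 = 143.49056 now. The candidate offers 143.49056 and keeps 180 − 143.49056 = 36.50944.
Round 2 (the employer proposes): the candidate can get 36.50944 next round, worth 0.8 × 36.50944 = 29.207552 now; the employer offers that and keeps 150.792448.
Round 1 (the candidate proposes): the employer can get 150.792448 next round, worth 0.92 × 150.792448 = 138.72905216 now. The candidate offers 138.72905216 and keeps 180 − 138.72905216 = 41.27094784.

138.73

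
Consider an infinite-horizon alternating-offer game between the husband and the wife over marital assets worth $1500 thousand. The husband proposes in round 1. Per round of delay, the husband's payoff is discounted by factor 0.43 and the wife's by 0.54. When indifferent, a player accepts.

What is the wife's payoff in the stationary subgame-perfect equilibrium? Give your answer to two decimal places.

When the husband proposes, the wife accepts any offer worth at least 0.54 times what the wife would get by proposing next round; and vice versa.
This gives x = 1500 − 0.54y and y = 1500 − 0.43x, where x and y are each side's share when it proposes.
Hence (1 − 0.54·0.43)x = 1500(1 − 0.54), i.e. 0.7678·x = 690.
x ≈ 898.6715; the wife's share is 1500 − x ≈ 601.3285.

601.33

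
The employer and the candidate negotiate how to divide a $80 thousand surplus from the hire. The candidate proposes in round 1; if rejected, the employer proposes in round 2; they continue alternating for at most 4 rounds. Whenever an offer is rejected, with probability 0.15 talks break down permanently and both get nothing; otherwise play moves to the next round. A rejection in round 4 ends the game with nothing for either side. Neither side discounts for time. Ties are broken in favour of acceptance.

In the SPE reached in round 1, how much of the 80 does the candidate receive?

20.67

Round 4 (the employer proposes): the candidate will accept anything ≥ 0, so the employer offers 0 and keeps 80.
Round 3 (the candidate proposes): rejecting gives the employer an expected 0.85 × 80 = 68, so the candidate offers 68, keeping 12.
Round 2 (the employer proposes): rejecting gives the candidate an expected 0.85 × 12 = 10.2; the employer offers that and keeps 69.8.
Round 1 (the candidate proposes): rejecting gives the employer an expected 0.85 × 69.8 = 59.33, so the candidate offers 59.33, keeping 20.67.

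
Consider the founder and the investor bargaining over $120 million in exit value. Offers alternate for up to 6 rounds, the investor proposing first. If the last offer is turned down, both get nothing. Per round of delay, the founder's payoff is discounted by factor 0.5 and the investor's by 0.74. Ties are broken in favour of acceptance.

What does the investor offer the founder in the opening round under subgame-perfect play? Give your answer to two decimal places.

29.59

Round 6 (the founder proposes): rejection yields 0 for the investor; the founder offers 0 and keeps 120.
Round 5 (the investor proposes): the founder can get 120 next round, worth 0.5 × 120 = 60 now; the investor offers that and keeps 60.
Round 4 (the founder proposes): the investor can get 60 next round, worth 0.74 × 60 = 44.4 now, so the founder offers 44.4, keeping 75.6.
Round 3 (the investor proposes): the founder can get 75.6 next round, worth 0.5 × 75.6 = 37.8 now; the investor offers that and keeps 82.2.
Round 2 (the founder proposes): the investor can get 82.2 next round, worth 0.74 × 82.2 = 60.828 now, so the founder offers 60.828, keeping 59.172.
Round 1 (the investor proposes): the founder can get 59.172 next round, worth 0.5 × 59.172 = 29.586 now, so the investor offers 29.586, keeping 90.414.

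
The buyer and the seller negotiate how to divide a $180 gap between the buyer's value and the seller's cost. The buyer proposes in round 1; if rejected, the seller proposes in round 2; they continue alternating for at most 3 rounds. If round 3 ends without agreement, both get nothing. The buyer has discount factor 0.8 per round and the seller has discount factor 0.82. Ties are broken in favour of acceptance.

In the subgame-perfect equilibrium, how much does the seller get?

Round 3 (the buyer proposes): rejection yields 0 for the seller; the buyer offers 0 and keeps 180.
Round 2 (the seller proposes): the buyer can get 180 next round, worth 0.8 × 180 = 144 now; the seller offers that and keeps 36.
Round 1 (the buyer proposes): the seller can get 36 next round, worth 0.82 × 36 = 29.52 now. The buyer offers 29.52 and keeps 180 − 29.52 = 150.48.

29.52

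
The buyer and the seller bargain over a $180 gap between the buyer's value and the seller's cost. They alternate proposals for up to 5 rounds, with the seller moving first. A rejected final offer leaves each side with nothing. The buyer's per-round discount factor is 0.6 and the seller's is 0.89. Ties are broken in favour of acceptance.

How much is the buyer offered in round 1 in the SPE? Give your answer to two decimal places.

18.22

By backward induction:
Round 5 (the seller proposes): rejection yields 0 for the buyer; the seller offers 0 and keeps 180.
Round 4 (the buyer proposes): the seller can get 180 next round, worth 0.89 × 180 = 160.2 now, so the buyer offers 160.2, keeping 19.8.
Round 3 (the seller proposes): the buyer can get 19.8 next round, worth 0.6 × 19.8 = 11.88 now, so the seller offers 11.88, keeping 168.12.
Round 2 (the buyer proposes): the seller can get 168.12 next round, worth 0.89 × 168.12 = 149.6268 now; the buyer offers that and keeps 30.3732.
Round 1 (the seller proposes): the buyer can get 30.3732 next round, worth 0.6 × 30.3732 = 18.22392 now, so the seller offers 18.22392, keeping 161.77608.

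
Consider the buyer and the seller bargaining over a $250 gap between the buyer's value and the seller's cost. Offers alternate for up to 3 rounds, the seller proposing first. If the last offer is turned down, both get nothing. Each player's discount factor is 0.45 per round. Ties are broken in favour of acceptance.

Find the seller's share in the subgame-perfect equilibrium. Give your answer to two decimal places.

Work backward from the last round.
Round 3 (the seller proposes): rejection yields 0 for the buyer; the seller offers 0 and keeps 250.
Round 2 (the buyer proposes): the seller can get 250 next round, worth 0.45 × 250 = 112.5 now, so the buyer offers 112.5, keeping 137.5.
Round 1 (the seller proposes): the buyer can get 137.5 next round, worth 0.45 × 137.5 = 61.875 now. The seller offers 61.875 and keeps 250 − 61.875 = 188.125.

188.13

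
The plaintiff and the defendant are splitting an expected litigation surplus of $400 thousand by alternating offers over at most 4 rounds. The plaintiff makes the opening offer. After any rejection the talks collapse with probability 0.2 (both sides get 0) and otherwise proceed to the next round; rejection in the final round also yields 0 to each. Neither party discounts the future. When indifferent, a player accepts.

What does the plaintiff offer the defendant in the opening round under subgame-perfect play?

Round 4 (the defendant proposes): rejection yields 0 for the plaintiff; the defendant offers 0 and keeps 400.
Round 3 (the plaintiff proposes): rejecting gives the defendant an expected 0.8 × 400 = 320; the plaintiff offers that and keeps 80.
Round 2 (the defendant proposes): rejecting gives the plaintiff an expected 0.8 × 80 = 64, so the defendant offers 64, keeping 336.
Round 1 (the plaintiff proposes): rejecting gives the defendant an expected 0.8 × 336 = 268.8, so the plaintiff offers 268.8, keeping 131.2.

268.8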